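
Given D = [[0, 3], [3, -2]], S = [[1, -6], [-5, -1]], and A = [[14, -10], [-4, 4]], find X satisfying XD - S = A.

X = [[-2, 5], [-1, -3]]

XD = A + S = [[15, -16], [-9, 3]].
D is on the right of X, so right-multiply by D⁻¹: X = (A + S)D⁻¹.
det D = -9, so D⁻¹ = [[2/9, 1/3], [1/3, 0]].
X = (A + S)D⁻¹ = [[-2, 5], [-1, -3]].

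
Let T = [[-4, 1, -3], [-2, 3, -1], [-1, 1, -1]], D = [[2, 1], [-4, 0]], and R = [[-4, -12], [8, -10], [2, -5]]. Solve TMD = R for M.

M = [[1, 0], [-2, -2], [2, 1]]

M = T⁻¹RD⁻¹ (apply T⁻¹ on the left and D⁻¹ on the right).
det T = 4; the adjugate gives T⁻¹ = [[-1/2, -1/2, 2], [-1/4, 1/4, 1/2], [1/4, 3/4, -5/2]].
det D = 4, so D⁻¹ = [[0, -1/4], [1, 1/2]].
T⁻¹R = [[2, 1], [4, -2], [0, 2]].
M = (T⁻¹R)D⁻¹ = [[1, 0], [-2, -2], [2, 1]].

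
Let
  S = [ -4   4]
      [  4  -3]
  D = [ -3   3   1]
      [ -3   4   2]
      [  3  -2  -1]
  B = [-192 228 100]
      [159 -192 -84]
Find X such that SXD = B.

X = [[-3, -4, -2], [4, 5, -2]]

Left-multiply by S⁻¹ and right-multiply by D⁻¹: X = S⁻¹BD⁻¹.
det S = -4, so S⁻¹ = [[3/4, 1], [1, 1]].
det D = 3, so D⁻¹ = [[0, 1/3, 2/3], [1, 0, 1], [-2, 1, -1]].
S⁻¹B = [[15, -21, -9], [-33, 36, 16]].
X = (S⁻¹B)D⁻¹ = [[-3, -4, -2], [4, 5, -2]].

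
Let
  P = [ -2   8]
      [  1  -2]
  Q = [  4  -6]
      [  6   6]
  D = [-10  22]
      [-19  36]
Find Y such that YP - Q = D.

Y = [[1, -4], [4, -5]]

YP = D + Q = [[-6, 16], [-13, 42]].
Since P sits to the right of Y, Y = (D + Q)P⁻¹.
det P = -4; the adjugate gives P⁻¹ = [[1/2, 2], [1/4, 1/2]].
Y = (D + Q)P⁻¹ = [[1, -4], [4, -5]].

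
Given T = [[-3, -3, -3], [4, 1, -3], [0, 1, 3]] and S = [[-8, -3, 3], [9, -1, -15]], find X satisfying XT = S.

X = [[0, -2, -1], [1, 3, -1]]

Right-multiplying both sides by T⁻¹ gives X = ST⁻¹.
det T = 6; the adjugate gives T⁻¹ = [[1, 1, 2], [-2, -3/2, -7/2], [2/3, 1/2, 3/2]].
X = ST⁻¹ = [[-8, -3, 3], [9, -1, -15]] · [[1, 1, 2], [-2, -3/2, -7/2], [2/3, 1/2, 3/2]] = [[0, -2, -1], [1, 3, -1]].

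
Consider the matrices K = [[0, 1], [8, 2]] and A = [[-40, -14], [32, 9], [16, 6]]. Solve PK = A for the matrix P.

P = [[-4, -5], [1, 4], [2, 2]]

Since K sits to the right of P, P = AK⁻¹.
det K = -8, so K⁻¹ = [[-1/4, 1/8], [1, 0]].
P = AK⁻¹ = [[-40, -14], [32, 9], [16, 6]] · [[-1/4, 1/8], [1, 0]] = [[-4, -5], [1, 4], [2, 2]].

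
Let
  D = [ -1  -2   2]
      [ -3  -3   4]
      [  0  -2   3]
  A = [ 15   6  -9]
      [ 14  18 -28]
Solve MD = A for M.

M = [[3, -6, 3], [4, -6, -4]]

Right-multiplying both sides by D⁻¹ gives M = AD⁻¹.
D has determinant -5; D⁻¹ = [[1/5, -2/5, 2/5], [-9/5, 3/5, 2/5], [-6/5, 2/5, 3/5]].
M = AD⁻¹ = [[15, 6, -9], [14, 18, -28]] · [[1/5, -2/5, 2/5], [-9/5, 3/5, 2/5], [-6/5, 2/5, 3/5]] = [[3, -6, 3], [4, -6, -4]].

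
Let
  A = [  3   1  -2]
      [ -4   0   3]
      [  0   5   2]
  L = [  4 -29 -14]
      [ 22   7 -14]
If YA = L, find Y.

Y = [[-4, -4, -5], [2, -4, 1]]

Right-multiplying both sides by A⁻¹ gives Y = LA⁻¹.
A has determinant 3; A⁻¹ = [[-5, -4, 1], [8/3, 2, -1/3], [-20/3, -5, 4/3]].
Y = LA⁻¹ = [[4, -29, -14], [22, 7, -14]] · [[-5, -4, 1], [8/3, 2, -1/3], [-20/3, -5, 4/3]] = [[-4, -4, -5], [2, -4, 1]].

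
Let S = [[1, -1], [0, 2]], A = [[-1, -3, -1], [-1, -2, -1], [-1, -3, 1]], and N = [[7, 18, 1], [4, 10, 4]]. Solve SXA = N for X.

X = [[-2, -4, -3], [-1, -1, 0]]

Left-multiply by S⁻¹ and right-multiply by A⁻¹: X = S⁻¹NA⁻¹.
det S = 2; the adjugate gives S⁻¹ = [[1, 1/2], [0, 1/2]].
A has determinant -2; A⁻¹ = [[5/2, -3, -1/2], [-1, 1, 0], [-1/2, 0, 1/2]].
S⁻¹N = [[9, 23, 3], [2, 5, 2]].
X = (S⁻¹N)A⁻¹ = [[-2, -4, -3], [-1, -1, 0]].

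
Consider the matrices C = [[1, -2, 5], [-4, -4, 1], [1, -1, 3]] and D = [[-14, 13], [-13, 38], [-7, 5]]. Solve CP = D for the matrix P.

P = [[5, -5], [-3, -4], [-5, 2]]

C is on the left of P, so left-multiply by C⁻¹: P = C⁻¹D.
det C = 3, so C⁻¹ = [[-11/3, 1/3, 6], [13/3, -2/3, -7], [8/3, -1/3, -4]].
P = C⁻¹D = [[-11/3, 1/3, 6], [13/3, -2/3, -7], [8/3, -1/3, -4]] · [[-14, 13], [-13, 38], [-7, 5]] = [[5, -5], [-3, -4], [-5, 2]].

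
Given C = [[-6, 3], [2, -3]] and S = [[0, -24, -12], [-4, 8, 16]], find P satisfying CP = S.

P = [[1, 4, -1], [2, 0, -6]]

C is on the left of P, so left-multiply by C⁻¹: P = C⁻¹S.
det C = 12, so C⁻¹ = [[-1/4, -1/4], [-1/6, -1/2]].
P = C⁻¹S = [[-1/4, -1/4], [-1/6, -1/2]] · [[0, -24, -12], [-4, 8, 16]] = [[1, 4, -1], [2, 0, -6]].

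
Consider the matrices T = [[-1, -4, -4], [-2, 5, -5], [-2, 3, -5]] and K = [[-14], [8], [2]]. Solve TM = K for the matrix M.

T is on the left of M, so left-multiply by T⁻¹: M = T⁻¹K.
det T = -6, so T⁻¹ = [[5/3, 16/3, -20/3], [0, 1/2, -1/2], [-2/3, -11/6, 13/6]].
M = T⁻¹K = [[5/3, 16/3, -20/3], [0, 1/2, -1/2], [-2/3, -11/6, 13/6]] · [[-14], [8], [2]] = [[6], [3], [-1]].

M = [[6], [3], [-1]]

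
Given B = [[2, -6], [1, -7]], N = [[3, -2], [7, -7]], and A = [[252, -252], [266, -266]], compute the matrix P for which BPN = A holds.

Left-multiply by B⁻¹ and right-multiply by N⁻¹: P = B⁻¹AN⁻¹.
det B = -8, so B⁻¹ = [[7/8, -3/4], [1/8, -1/4]].
det N = -7; the adjugate gives N⁻¹ = [[1, -2/7], [1, -3/7]].
B⁻¹A = [[21, -21], [-35, 35]].
P = (B⁻¹A)N⁻¹ = [[0, 3], [0, -5]].

P = [[0, 3], [0, -5]]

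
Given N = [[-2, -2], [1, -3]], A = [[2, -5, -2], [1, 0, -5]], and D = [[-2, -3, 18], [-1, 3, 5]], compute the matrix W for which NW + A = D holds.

W = [[1, 0, -5], [1, -1, -5]]

NW = D − A = [[-4, 2, 20], [-2, 3, 10]].
Since N multiplies W on the left, W = N⁻¹(D − A).
det N = 8, so N⁻¹ = [[-3/8, 1/4], [-1/8, -1/4]].
W = N⁻¹(D − A) = [[1, 0, -5], [1, -1, -5]].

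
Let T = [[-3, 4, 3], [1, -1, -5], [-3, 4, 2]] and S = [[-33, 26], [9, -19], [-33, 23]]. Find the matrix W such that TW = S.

W = [[3, 1], [-6, 5], [0, 3]]

Since T multiplies W on the left, W = T⁻¹S.
det T = 1; the adjugate gives T⁻¹ = [[18, 4, -17], [13, 3, -12], [1, 0, -1]].
W = T⁻¹S = [[18, 4, -17], [13, 3, -12], [1, 0, -1]] · [[-33, 26], [9, -19], [-33, 23]] = [[3, 1], [-6, 5], [0, 3]].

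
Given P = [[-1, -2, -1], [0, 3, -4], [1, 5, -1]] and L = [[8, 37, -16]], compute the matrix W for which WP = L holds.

P is on the right of W, so right-multiply by P⁻¹: W = LP⁻¹.
P has determinant -6; P⁻¹ = [[-17/6, 7/6, -11/6], [2/3, -1/3, 2/3], [1/2, -1/2, 1/2]].
W = LP⁻¹ = [[8, 37, -16]] · [[-17/6, 7/6, -11/6], [2/3, -1/3, 2/3], [1/2, -1/2, 1/2]] = [[-6, 5, 2]].

W = [[-6, 5, 2]]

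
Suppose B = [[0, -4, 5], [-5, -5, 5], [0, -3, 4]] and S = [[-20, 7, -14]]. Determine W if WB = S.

W = [[-6, 4, -1]]

Right-multiplying both sides by B⁻¹ gives W = SB⁻¹.
det B = -5; the adjugate gives B⁻¹ = [[1, -1/5, -1], [-4, 0, 5], [-3, 0, 4]].
W = SB⁻¹ = [[-20, 7, -14]] · [[1, -1/5, -1], [-4, 0, 5], [-3, 0, 4]] = [[-6, 4, -1]].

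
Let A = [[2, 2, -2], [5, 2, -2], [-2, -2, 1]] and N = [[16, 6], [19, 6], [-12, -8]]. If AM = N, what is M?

Left-multiplying both sides by A⁻¹ gives M = A⁻¹N.
A has determinant 6; A⁻¹ = [[-1/3, 1/3, 0], [-1/6, -1/3, -1], [-1, 0, -1]].
M = A⁻¹N = [[-1/3, 1/3, 0], [-1/6, -1/3, -1], [-1, 0, -1]] · [[16, 6], [19, 6], [-12, -8]] = [[1, 0], [3, 5], [-4, 2]].

M = [[1, 0], [3, 5], [-4, 2]]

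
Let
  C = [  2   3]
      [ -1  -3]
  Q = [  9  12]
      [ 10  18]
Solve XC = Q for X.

Right-multiplying both sides by C⁻¹ gives X = QC⁻¹.
det C = -3; the adjugate gives C⁻¹ = [[1, 1], [-1/3, -2/3]].
X = QC⁻¹ = [[9, 12], [10, 18]] · [[1, 1], [-1/3, -2/3]] = [[5, 1], [4, -2]].

X = [[5, 1], [4, -2]]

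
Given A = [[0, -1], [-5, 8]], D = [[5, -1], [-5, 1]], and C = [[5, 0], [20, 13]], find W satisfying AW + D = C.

AW = C − D = [[0, 1], [25, 12]].
A is on the left of W, so left-multiply by A⁻¹: W = A⁻¹(C − D).
det A = -5; the adjugate gives A⁻¹ = [[-8/5, -1/5], [-1, 0]].
W = A⁻¹(C − D) = [[-5, -4], [0, -1]].

W = [[-5, -4], [0, -1]]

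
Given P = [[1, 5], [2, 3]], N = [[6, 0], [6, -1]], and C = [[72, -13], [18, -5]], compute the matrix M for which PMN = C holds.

Left-multiply by P⁻¹ and right-multiply by N⁻¹: M = P⁻¹CN⁻¹.
det P = -7; the adjugate gives P⁻¹ = [[-3/7, 5/7], [2/7, -1/7]].
det N = -6; the adjugate gives N⁻¹ = [[1/6, 0], [1, -1]].
P⁻¹C = [[-18, 2], [18, -3]].
M = (P⁻¹C)N⁻¹ = [[-1, -2], [0, 3]].

M = [[-1, -2], [0, 3]]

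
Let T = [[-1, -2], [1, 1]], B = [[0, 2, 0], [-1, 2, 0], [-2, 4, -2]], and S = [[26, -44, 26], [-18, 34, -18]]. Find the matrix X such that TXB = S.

X = [[2, 0, 5], [-3, 0, 4]]

Isolating X: multiply by T⁻¹ from the left and B⁻¹ from the right, so X = T⁻¹SB⁻¹.
T has determinant 1; T⁻¹ = [[1, 2], [-1, -1]].
det B = -4; the adjugate gives B⁻¹ = [[1, -1, 0], [1/2, 0, 0], [0, 1, -1/2]].
T⁻¹S = [[-10, 24, -10], [-8, 10, -8]].
X = (T⁻¹S)B⁻¹ = [[2, 0, 5], [-3, 0, 4]].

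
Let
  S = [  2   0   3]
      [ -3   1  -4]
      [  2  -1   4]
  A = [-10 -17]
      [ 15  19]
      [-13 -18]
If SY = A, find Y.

S is on the left of Y, so left-multiply by S⁻¹: Y = S⁻¹A.
det S = 3; the adjugate gives S⁻¹ = [[0, -1, -1], [4/3, 2/3, -1/3], [1/3, 2/3, 2/3]].
Y = S⁻¹A = [[0, -1, -1], [4/3, 2/3, -1/3], [1/3, 2/3, 2/3]] · [[-10, -17], [15, 19], [-13, -18]] = [[-2, -1], [1, -4], [-2, -5]].

Y = [[-2, -1], [1, -4], [-2, -5]]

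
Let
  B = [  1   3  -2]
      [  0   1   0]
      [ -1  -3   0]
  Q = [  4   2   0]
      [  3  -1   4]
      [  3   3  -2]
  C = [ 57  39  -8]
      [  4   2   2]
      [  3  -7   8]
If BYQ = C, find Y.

Y = [[0, -4, -1], [-5, 3, 5], [-3, -2, -4]]

Left-multiply by B⁻¹ and right-multiply by Q⁻¹: Y = B⁻¹CQ⁻¹.
det B = -2, so B⁻¹ = [[0, -3, -1], [0, 1, 0], [-1/2, 0, -1/2]].
det Q = -4, so Q⁻¹ = [[5/2, -1, -2], [-9/2, 2, 4], [-3, 3/2, 5/2]].
B⁻¹C = [[-15, 1, -14], [4, 2, 2], [-30, -16, 0]].
Y = (B⁻¹C)Q⁻¹ = [[0, -4, -1], [-5, 3, 5], [-3, -2, -4]].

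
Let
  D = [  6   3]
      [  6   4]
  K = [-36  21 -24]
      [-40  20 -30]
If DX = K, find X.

Since D multiplies X on the left, X = D⁻¹K.
det D = 6, so D⁻¹ = [[2/3, -1/2], [-1, 1]].
X = D⁻¹K = [[2/3, -1/2], [-1, 1]] · [[-36, 21, -24], [-40, 20, -30]] = [[-4, 4, -1], [-4, -1, -6]].

X = [[-4, 4, -1], [-4, -1, -6]]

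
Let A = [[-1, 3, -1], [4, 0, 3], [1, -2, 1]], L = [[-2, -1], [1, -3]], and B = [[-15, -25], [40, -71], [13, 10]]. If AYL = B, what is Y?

Y = [[-4, 5], [3, 4], [3, 2]]

Left-multiply by A⁻¹ and right-multiply by L⁻¹: Y = A⁻¹BL⁻¹.
det A = -1, so A⁻¹ = [[-6, 1, -9], [1, 0, 1], [8, -1, 12]].
L has determinant 7; L⁻¹ = [[-3/7, 1/7], [-1/7, -2/7]].
A⁻¹B = [[13, -11], [-2, -15], [-4, -9]].
Y = (A⁻¹B)L⁻¹ = [[-4, 5], [3, 4], [3, 2]].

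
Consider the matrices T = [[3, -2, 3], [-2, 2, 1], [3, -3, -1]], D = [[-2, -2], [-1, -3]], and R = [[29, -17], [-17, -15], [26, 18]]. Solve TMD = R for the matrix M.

M = [[-5, 2], [1, -1], [-3, 5]]

Isolating M: multiply by T⁻¹ from the left and D⁻¹ from the right, so M = T⁻¹RD⁻¹.
det T = 1; the adjugate gives T⁻¹ = [[1, -11, -8], [1, -12, -9], [0, 3, 2]].
D has determinant 4; D⁻¹ = [[-3/4, 1/2], [1/4, -1/2]].
T⁻¹R = [[8, 4], [-1, 1], [1, -9]].
M = (T⁻¹R)D⁻¹ = [[-5, 2], [1, -1], [-3, 5]].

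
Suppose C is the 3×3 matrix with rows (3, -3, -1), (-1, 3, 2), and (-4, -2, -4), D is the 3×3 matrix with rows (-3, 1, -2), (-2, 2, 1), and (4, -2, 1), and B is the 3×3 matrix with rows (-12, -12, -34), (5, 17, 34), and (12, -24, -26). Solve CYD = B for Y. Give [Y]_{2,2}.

4

Isolating Y: multiply by C⁻¹ from the left and D⁻¹ from the right, so Y = C⁻¹BD⁻¹.
det C = -2; the adjugate gives C⁻¹ = [[4, 5, 3/2], [6, 8, 5/2], [-7, -9, -3]].
det D = 2; the adjugate gives D⁻¹ = [[2, 3/2, 5/2], [3, 5/2, 7/2], [-2, -1, -2]].
C⁻¹B = [[-5, 1, -5], [-2, 4, 3], [3, 3, 10]].
Y = (C⁻¹B)D⁻¹ = [[3, 0, 1], [2, 4, 3], [-5, 2, -2]].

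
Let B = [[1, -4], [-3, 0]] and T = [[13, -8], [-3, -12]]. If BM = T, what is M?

B is on the left of M, so left-multiply by B⁻¹: M = B⁻¹T.
B has determinant -12; B⁻¹ = [[0, -1/3], [-1/4, -1/12]].
M = B⁻¹T = [[0, -1/3], [-1/4, -1/12]] · [[13, -8], [-3, -12]] = [[1, 4], [-3, 3]].

M = [[1, 4], [-3, 3]]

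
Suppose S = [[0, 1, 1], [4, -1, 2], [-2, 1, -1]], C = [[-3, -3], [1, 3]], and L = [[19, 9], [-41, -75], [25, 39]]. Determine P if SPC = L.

Left-multiply by S⁻¹ and right-multiply by C⁻¹: P = S⁻¹LC⁻¹.
det S = 2; the adjugate gives S⁻¹ = [[-1/2, 1, 3/2], [0, 1, 2], [1, -1, -2]].
det C = -6, so C⁻¹ = [[-1/2, -1/2], [1/6, 1/2]].
S⁻¹L = [[-13, -21], [9, 3], [10, 6]].
P = (S⁻¹L)C⁻¹ = [[3, -4], [-4, -3], [-4, -2]].

P = [[3, -4], [-4, -3], [-4, -2]]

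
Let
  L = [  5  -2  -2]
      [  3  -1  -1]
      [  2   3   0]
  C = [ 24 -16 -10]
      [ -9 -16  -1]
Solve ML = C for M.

M = [[2, 6, -2], [2, -3, -5]]

Right-multiplying both sides by L⁻¹ gives M = CL⁻¹.
det L = -3; the adjugate gives L⁻¹ = [[-1, 2, 0], [2/3, -4/3, 1/3], [-11/3, 19/3, -1/3]].
M = CL⁻¹ = [[24, -16, -10], [-9, -16, -1]] · [[-1, 2, 0], [2/3, -4/3, 1/3], [-11/3, 19/3, -1/3]] = [[2, 6, -2], [2, -3, -5]].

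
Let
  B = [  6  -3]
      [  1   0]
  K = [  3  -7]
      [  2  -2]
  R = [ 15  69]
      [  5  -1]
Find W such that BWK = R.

W = [[-1, 4], [5, -5]]

Isolating W: multiply by B⁻¹ from the left and K⁻¹ from the right, so W = B⁻¹RK⁻¹.
B has determinant 3; B⁻¹ = [[0, 1], [-1/3, 2]].
det K = 8, so K⁻¹ = [[-1/4, 7/8], [-1/4, 3/8]].
B⁻¹R = [[5, -1], [5, -25]].
W = (B⁻¹R)K⁻¹ = [[-1, 4], [5, -5]].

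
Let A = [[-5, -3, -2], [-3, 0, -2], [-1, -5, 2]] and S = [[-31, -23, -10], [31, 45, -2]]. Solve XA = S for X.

X = [[6, 0, 1], [-5, 0, -6]]

A is on the right of X, so right-multiply by A⁻¹: X = SA⁻¹.
det A = -4, so A⁻¹ = [[5/2, -4, -3/2], [-2, 3, 1], [-15/4, 11/2, 9/4]].
X = SA⁻¹ = [[-31, -23, -10], [31, 45, -2]] · [[5/2, -4, -3/2], [-2, 3, 1], [-15/4, 11/2, 9/4]] = [[6, 0, 1], [-5, 0, -6]].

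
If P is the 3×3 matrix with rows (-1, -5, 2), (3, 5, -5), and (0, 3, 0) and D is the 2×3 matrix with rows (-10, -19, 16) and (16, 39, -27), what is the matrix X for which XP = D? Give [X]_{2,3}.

3

Since P sits to the right of X, X = DP⁻¹.
P has determinant 3; P⁻¹ = [[5, 2, 5], [0, 0, 1/3], [3, 1, 10/3]].
X = DP⁻¹ = [[-10, -19, 16], [16, 39, -27]] · [[5, 2, 5], [0, 0, 1/3], [3, 1, 10/3]] = [[-2, -4, -3], [-1, 5, 3]].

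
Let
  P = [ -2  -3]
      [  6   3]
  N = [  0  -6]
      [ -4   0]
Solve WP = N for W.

P is on the right of W, so right-multiply by P⁻¹: W = NP⁻¹.
det P = 12; the adjugate gives P⁻¹ = [[1/4, 1/4], [-1/2, -1/6]].
W = NP⁻¹ = [[0, -6], [-4, 0]] · [[1/4, 1/4], [-1/2, -1/6]] = [[3, 1], [-1, -1]].

W = [[3, 1], [-1, -1]]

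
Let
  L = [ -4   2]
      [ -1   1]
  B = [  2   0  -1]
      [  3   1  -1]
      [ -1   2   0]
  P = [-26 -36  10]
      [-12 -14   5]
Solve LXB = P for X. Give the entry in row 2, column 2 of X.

-4

Left-multiply by L⁻¹ and right-multiply by B⁻¹: X = L⁻¹PB⁻¹.
det L = -2; the adjugate gives L⁻¹ = [[-1/2, 1], [-1/2, 2]].
det B = -3, so B⁻¹ = [[-2/3, 2/3, -1/3], [-1/3, 1/3, 1/3], [-7/3, 4/3, -2/3]].
L⁻¹P = [[1, 4, 0], [-11, -10, 5]].
X = (L⁻¹P)B⁻¹ = [[-2, 2, 1], [-1, -4, -3]].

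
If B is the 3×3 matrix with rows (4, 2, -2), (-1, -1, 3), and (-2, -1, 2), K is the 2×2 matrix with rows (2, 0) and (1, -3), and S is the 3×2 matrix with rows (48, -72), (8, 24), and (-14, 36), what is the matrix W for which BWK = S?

W = [[4, 4], [3, 4], [5, 0]]

W = B⁻¹SK⁻¹ (apply B⁻¹ on the left and K⁻¹ on the right).
det B = -2, so B⁻¹ = [[-1/2, 1, -2], [2, -2, 5], [1/2, 0, 1]].
det K = -6, so K⁻¹ = [[1/2, 0], [1/6, -1/3]].
B⁻¹S = [[12, -12], [10, -12], [10, 0]].
W = (B⁻¹S)K⁻¹ = [[4, 4], [3, 4], [5, 0]].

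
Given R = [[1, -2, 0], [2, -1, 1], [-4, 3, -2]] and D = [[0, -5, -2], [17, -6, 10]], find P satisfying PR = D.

P = [[4, 0, 1], [-3, 6, -2]]

R is on the right of P, so right-multiply by R⁻¹: P = DR⁻¹.
R has determinant -1; R⁻¹ = [[1, 4, 2], [0, 2, 1], [-2, -5, -3]].
P = DR⁻¹ = [[0, -5, -2], [17, -6, 10]] · [[1, 4, 2], [0, 2, 1], [-2, -5, -3]] = [[4, 0, 1], [-3, 6, -2]].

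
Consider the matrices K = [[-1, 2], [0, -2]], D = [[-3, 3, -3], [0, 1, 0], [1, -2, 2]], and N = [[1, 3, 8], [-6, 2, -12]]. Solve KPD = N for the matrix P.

P = [[-2, -1, -1], [0, 5, 3]]

Left-multiply by K⁻¹ and right-multiply by D⁻¹: P = K⁻¹ND⁻¹.
det K = 2; the adjugate gives K⁻¹ = [[-1, -1], [0, -1/2]].
det D = -3; the adjugate gives D⁻¹ = [[-2/3, 0, -1], [0, 1, 0], [1/3, 1, 1]].
K⁻¹N = [[5, -5, 4], [3, -1, 6]].
P = (K⁻¹N)D⁻¹ = [[-2, -1, -1], [0, 5, 3]].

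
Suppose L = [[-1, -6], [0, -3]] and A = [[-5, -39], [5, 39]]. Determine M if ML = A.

M = [[5, 3], [-5, -3]]

Right-multiplying both sides by L⁻¹ gives M = AL⁻¹.
det L = 3; the adjugate gives L⁻¹ = [[-1, 2], [0, -1/3]].
M = AL⁻¹ = [[-5, -39], [5, 39]] · [[-1, 2], [0, -1/3]] = [[5, 3], [-5, -3]].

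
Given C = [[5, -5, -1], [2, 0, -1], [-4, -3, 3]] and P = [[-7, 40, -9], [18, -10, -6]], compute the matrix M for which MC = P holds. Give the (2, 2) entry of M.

4

C is on the right of M, so right-multiply by C⁻¹: M = PC⁻¹.
C has determinant 1; C⁻¹ = [[-3, 18, 5], [-2, 11, 3], [-6, 35, 10]].
M = PC⁻¹ = [[-7, 40, -9], [18, -10, -6]] · [[-3, 18, 5], [-2, 11, 3], [-6, 35, 10]] = [[-5, -1, -5], [2, 4, 0]].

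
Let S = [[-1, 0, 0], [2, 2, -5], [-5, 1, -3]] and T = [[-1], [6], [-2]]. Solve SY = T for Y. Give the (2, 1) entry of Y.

Since S multiplies Y on the left, Y = S⁻¹T.
det S = 1, so S⁻¹ = [[-1, 0, 0], [31, 3, -5], [12, 1, -2]].
Y = S⁻¹T = [[-1, 0, 0], [31, 3, -5], [12, 1, -2]] · [[-1], [6], [-2]] = [[1], [-3], [-2]].

-3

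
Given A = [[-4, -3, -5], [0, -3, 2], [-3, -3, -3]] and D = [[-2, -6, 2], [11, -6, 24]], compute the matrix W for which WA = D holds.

W = [[-4, 0, 6], [-5, 4, 3]]

Right-multiplying both sides by A⁻¹ gives W = DA⁻¹.
det A = 3; the adjugate gives A⁻¹ = [[5, 2, -7], [-2, -1, 8/3], [-3, -1, 4]].
W = DA⁻¹ = [[-2, -6, 2], [11, -6, 24]] · [[5, 2, -7], [-2, -1, 8/3], [-3, -1, 4]] = [[-4, 0, 6], [-5, 4, 3]].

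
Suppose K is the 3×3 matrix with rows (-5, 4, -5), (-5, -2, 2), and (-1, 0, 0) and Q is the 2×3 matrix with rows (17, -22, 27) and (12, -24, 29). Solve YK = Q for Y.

Y = [[-5, 1, 3], [-5, 2, 3]]

Right-multiplying both sides by K⁻¹ gives Y = QK⁻¹.
det K = 2; the adjugate gives K⁻¹ = [[0, 0, -1], [-1, -5/2, 35/2], [-1, -2, 15]].
Y = QK⁻¹ = [[17, -22, 27], [12, -24, 29]] · [[0, 0, -1], [-1, -5/2, 35/2], [-1, -2, 15]] = [[-5, 1, 3], [-5, 2, 3]].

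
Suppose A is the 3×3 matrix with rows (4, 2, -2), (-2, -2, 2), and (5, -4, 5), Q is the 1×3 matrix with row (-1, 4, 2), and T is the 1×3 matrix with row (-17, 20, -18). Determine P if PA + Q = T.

P = [[2, 2, -4]]

PA = T − Q = [[-16, 16, -20]].
A is on the right of P, so right-multiply by A⁻¹: P = (T − Q)A⁻¹.
A has determinant -4; A⁻¹ = [[1/2, 1/2, 0], [-5, -15/2, 1], [-9/2, -13/2, 1]].
P = (T − Q)A⁻¹ = [[2, 2, -4]].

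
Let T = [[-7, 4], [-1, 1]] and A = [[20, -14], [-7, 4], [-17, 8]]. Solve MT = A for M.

M = [[-2, -6], [1, 0], [3, -4]]

Since T sits to the right of M, M = AT⁻¹.
det T = -3; the adjugate gives T⁻¹ = [[-1/3, 4/3], [-1/3, 7/3]].
M = AT⁻¹ = [[20, -14], [-7, 4], [-17, 8]] · [[-1/3, 4/3], [-1/3, 7/3]] = [[-2, -6], [1, 0], [3, -4]].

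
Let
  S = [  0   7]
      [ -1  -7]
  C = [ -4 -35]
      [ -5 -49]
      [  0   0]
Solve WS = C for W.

Right-multiplying both sides by S⁻¹ gives W = CS⁻¹.
S has determinant 7; S⁻¹ = [[-1, -1], [1/7, 0]].
W = CS⁻¹ = [[-4, -35], [-5, -49], [0, 0]] · [[-1, -1], [1/7, 0]] = [[-1, 4], [-2, 5], [0, 0]].

W = [[-1, 4], [-2, 5], [0, 0]]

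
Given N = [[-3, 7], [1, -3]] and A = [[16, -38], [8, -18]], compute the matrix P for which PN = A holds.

Right-multiplying both sides by N⁻¹ gives P = AN⁻¹.
det N = 2, so N⁻¹ = [[-3/2, -7/2], [-1/2, -3/2]].
P = AN⁻¹ = [[16, -38], [8, -18]] · [[-3/2, -7/2], [-1/2, -3/2]] = [[-5, 1], [-3, -1]].

P = [[-5, 1], [-3, -1]]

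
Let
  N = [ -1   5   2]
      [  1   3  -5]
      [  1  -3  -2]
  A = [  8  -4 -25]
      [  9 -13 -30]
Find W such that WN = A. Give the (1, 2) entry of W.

N is on the right of W, so right-multiply by N⁻¹: W = AN⁻¹.
N has determinant -6; N⁻¹ = [[7/2, -2/3, 31/6], [1/2, 0, 1/2], [1, -1/3, 4/3]].
W = AN⁻¹ = [[8, -4, -25], [9, -13, -30]] · [[7/2, -2/3, 31/6], [1/2, 0, 1/2], [1, -1/3, 4/3]] = [[1, 3, 6], [-5, 4, 0]].

3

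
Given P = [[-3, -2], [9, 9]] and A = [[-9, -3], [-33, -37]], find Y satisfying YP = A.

Y = [[6, 1], [-4, -5]]

Right-multiplying both sides by P⁻¹ gives Y = AP⁻¹.
det P = -9, so P⁻¹ = [[-1, -2/9], [1, 1/3]].
Y = AP⁻¹ = [[-9, -3], [-33, -37]] · [[-1, -2/9], [1, 1/3]] = [[6, 1], [-4, -5]].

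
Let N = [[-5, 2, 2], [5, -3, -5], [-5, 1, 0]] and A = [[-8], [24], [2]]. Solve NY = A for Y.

Left-multiplying both sides by N⁻¹ gives Y = N⁻¹A.
N has determinant 5; N⁻¹ = [[1, 2/5, -4/5], [5, 2, -3], [-2, -1, 1]].
Y = N⁻¹A = [[1, 2/5, -4/5], [5, 2, -3], [-2, -1, 1]] · [[-8], [24], [2]] = [[0], [2], [-6]].

Y = [[0], [2], [-6]]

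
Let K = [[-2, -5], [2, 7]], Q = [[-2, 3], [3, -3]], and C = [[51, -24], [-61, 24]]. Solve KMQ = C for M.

M = [[-1, -5], [-5, -5]]

Left-multiply by K⁻¹ and right-multiply by Q⁻¹: M = K⁻¹CQ⁻¹.
det K = -4, so K⁻¹ = [[-7/4, -5/4], [1/2, 1/2]].
Q has determinant -3; Q⁻¹ = [[1, 1], [1, 2/3]].
K⁻¹C = [[-13, 12], [-5, 0]].
M = (K⁻¹C)Q⁻¹ = [[-1, -5], [-5, -5]].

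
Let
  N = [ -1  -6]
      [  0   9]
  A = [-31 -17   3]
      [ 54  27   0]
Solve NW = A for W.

W = [[-5, -1, -3], [6, 3, 0]]

Left-multiplying both sides by N⁻¹ gives W = N⁻¹A.
N has determinant -9; N⁻¹ = [[-1, -2/3], [0, 1/9]].
W = N⁻¹A = [[-1, -2/3], [0, 1/9]] · [[-31, -17, 3], [54, 27, 0]] = [[-5, -1, -3], [6, 3, 0]].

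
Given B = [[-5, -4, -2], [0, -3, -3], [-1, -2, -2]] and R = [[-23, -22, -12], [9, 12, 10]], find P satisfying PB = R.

P = [[5, 2, -2], [-1, 0, -4]]

B is on the right of P, so right-multiply by B⁻¹: P = RB⁻¹.
det B = -6; the adjugate gives B⁻¹ = [[0, 2/3, -1], [-1/2, -4/3, 5/2], [1/2, 1, -5/2]].
P = RB⁻¹ = [[-23, -22, -12], [9, 12, 10]] · [[0, 2/3, -1], [-1/2, -4/3, 5/2], [1/2, 1, -5/2]] = [[5, 2, -2], [-1, 0, -4]].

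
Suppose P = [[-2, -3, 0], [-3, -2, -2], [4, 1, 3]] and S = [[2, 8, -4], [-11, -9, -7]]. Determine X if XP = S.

Right-multiplying both sides by P⁻¹ gives X = SP⁻¹.
det P = 5; the adjugate gives P⁻¹ = [[-4/5, 9/5, 6/5], [1/5, -6/5, -4/5], [1, -2, -1]].
X = SP⁻¹ = [[2, 8, -4], [-11, -9, -7]] · [[-4/5, 9/5, 6/5], [1/5, -6/5, -4/5], [1, -2, -1]] = [[-4, 2, 0], [0, 5, 1]].

X = [[-4, 2, 0], [0, 5, 1]]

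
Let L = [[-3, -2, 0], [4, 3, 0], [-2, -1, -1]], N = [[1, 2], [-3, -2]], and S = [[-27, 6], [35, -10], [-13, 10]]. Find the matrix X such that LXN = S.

X = [[-4, -5], [-3, 0], [-3, 1]]

Isolating X: multiply by L⁻¹ from the left and N⁻¹ from the right, so X = L⁻¹SN⁻¹.
det L = 1, so L⁻¹ = [[-3, -2, 0], [4, 3, 0], [2, 1, -1]].
N has determinant 4; N⁻¹ = [[-1/2, -1/2], [3/4, 1/4]].
L⁻¹S = [[11, 2], [-3, -6], [-6, -8]].
X = (L⁻¹S)N⁻¹ = [[-4, -5], [-3, 0], [-3, 1]].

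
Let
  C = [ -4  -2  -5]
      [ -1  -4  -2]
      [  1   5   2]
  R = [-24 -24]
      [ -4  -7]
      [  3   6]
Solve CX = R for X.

Since C multiplies X on the left, X = C⁻¹R.
C has determinant -3; C⁻¹ = [[-2/3, 7, 16/3], [0, 1, 1], [1/3, -6, -14/3]].
X = C⁻¹R = [[-2/3, 7, 16/3], [0, 1, 1], [1/3, -6, -14/3]] · [[-24, -24], [-4, -7], [3, 6]] = [[4, -1], [-1, -1], [2, 6]].

X = [[4, -1], [-1, -1], [2, 6]]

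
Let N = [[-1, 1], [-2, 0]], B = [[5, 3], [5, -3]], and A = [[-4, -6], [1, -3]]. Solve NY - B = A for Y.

NY = A + B = [[1, -3], [6, -6]].
Since N multiplies Y on the left, Y = N⁻¹(A + B).
det N = 2; the adjugate gives N⁻¹ = [[0, -1/2], [1, -1/2]].
Y = N⁻¹(A + B) = [[-3, 3], [-2, 0]].

Y = [[-3, 3], [-2, 0]]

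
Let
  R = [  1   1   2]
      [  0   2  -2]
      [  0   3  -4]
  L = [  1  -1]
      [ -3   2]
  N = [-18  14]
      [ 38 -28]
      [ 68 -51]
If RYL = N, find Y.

Y = R⁻¹NL⁻¹ (apply R⁻¹ on the left and L⁻¹ on the right).
det R = -2, so R⁻¹ = [[1, -5, 3], [0, 2, -1], [0, 3/2, -1]].
L has determinant -1; L⁻¹ = [[-2, -1], [-3, -1]].
R⁻¹N = [[-4, 1], [8, -5], [-11, 9]].
Y = (R⁻¹N)L⁻¹ = [[5, 3], [-1, -3], [-5, 2]].

Y = [[5, 3], [-1, -3], [-5, 2]]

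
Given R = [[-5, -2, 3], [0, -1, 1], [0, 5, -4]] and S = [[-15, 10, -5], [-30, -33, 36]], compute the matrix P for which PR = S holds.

P = [[3, -6, 2], [6, 6, -3]]

Right-multiplying both sides by R⁻¹ gives P = SR⁻¹.
det R = 5; the adjugate gives R⁻¹ = [[-1/5, 7/5, 1/5], [0, 4, 1], [0, 5, 1]].
P = SR⁻¹ = [[-15, 10, -5], [-30, -33, 36]] · [[-1/5, 7/5, 1/5], [0, 4, 1], [0, 5, 1]] = [[3, -6, 2], [6, 6, -3]].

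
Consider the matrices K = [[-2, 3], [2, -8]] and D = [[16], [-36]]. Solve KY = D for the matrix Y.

Y = [[-2], [4]]

K is on the left of Y, so left-multiply by K⁻¹: Y = K⁻¹D.
det K = 10, so K⁻¹ = [[-4/5, -3/10], [-1/5, -1/5]].
Y = K⁻¹D = [[-4/5, -3/10], [-1/5, -1/5]] · [[16], [-36]] = [[-2], [4]].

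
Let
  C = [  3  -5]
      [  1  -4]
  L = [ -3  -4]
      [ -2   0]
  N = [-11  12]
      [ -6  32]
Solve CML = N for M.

M = [[4, -5], [3, -5]]

Isolating M: multiply by C⁻¹ from the left and L⁻¹ from the right, so M = C⁻¹NL⁻¹.
det C = -7, so C⁻¹ = [[4/7, -5/7], [1/7, -3/7]].
det L = -8, so L⁻¹ = [[0, -1/2], [-1/4, 3/8]].
C⁻¹N = [[-2, -16], [1, -12]].
M = (C⁻¹N)L⁻¹ = [[4, -5], [3, -5]].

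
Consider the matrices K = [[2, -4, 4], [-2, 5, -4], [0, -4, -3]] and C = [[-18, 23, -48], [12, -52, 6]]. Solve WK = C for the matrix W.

K is on the right of W, so right-multiply by K⁻¹: W = CK⁻¹.
K has determinant -6; K⁻¹ = [[31/6, 14/3, 2/3], [1, 1, 0], [-4/3, -4/3, -1/3]].
W = CK⁻¹ = [[-18, 23, -48], [12, -52, 6]] · [[31/6, 14/3, 2/3], [1, 1, 0], [-4/3, -4/3, -1/3]] = [[-6, 3, 4], [2, -4, 6]].

W = [[-6, 3, 4], [2, -4, 6]]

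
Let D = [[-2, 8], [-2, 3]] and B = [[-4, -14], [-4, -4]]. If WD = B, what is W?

W = [[-4, 6], [-2, 4]]

Right-multiplying both sides by D⁻¹ gives W = BD⁻¹.
det D = 10; the adjugate gives D⁻¹ = [[3/10, -4/5], [1/5, -1/5]].
W = BD⁻¹ = [[-4, -14], [-4, -4]] · [[3/10, -4/5], [1/5, -1/5]] = [[-4, 6], [-2, 4]].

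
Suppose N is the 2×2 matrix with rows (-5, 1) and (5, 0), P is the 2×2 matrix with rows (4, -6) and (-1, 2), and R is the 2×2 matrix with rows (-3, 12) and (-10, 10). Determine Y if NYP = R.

Y = [[-1, -2], [-2, 5]]

Y = N⁻¹RP⁻¹ (apply N⁻¹ on the left and P⁻¹ on the right).
det N = -5, so N⁻¹ = [[0, 1/5], [1, 1]].
det P = 2; the adjugate gives P⁻¹ = [[1, 3], [1/2, 2]].
N⁻¹R = [[-2, 2], [-13, 22]].
Y = (N⁻¹R)P⁻¹ = [[-1, -2], [-2, 5]].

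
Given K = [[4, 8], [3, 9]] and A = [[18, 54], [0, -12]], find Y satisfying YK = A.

K is on the right of Y, so right-multiply by K⁻¹: Y = AK⁻¹.
K has determinant 12; K⁻¹ = [[3/4, -2/3], [-1/4, 1/3]].
Y = AK⁻¹ = [[18, 54], [0, -12]] · [[3/4, -2/3], [-1/4, 1/3]] = [[0, 6], [3, -4]].

Y = [[0, 6], [3, -4]]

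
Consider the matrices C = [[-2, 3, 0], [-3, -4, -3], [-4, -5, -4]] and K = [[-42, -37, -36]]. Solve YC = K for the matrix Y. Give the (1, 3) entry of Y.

C is on the right of Y, so right-multiply by C⁻¹: Y = KC⁻¹.
det C = -2, so C⁻¹ = [[-1/2, -6, 9/2], [0, -4, 3], [1/2, 11, -17/2]].
Y = KC⁻¹ = [[-42, -37, -36]] · [[-1/2, -6, 9/2], [0, -4, 3], [1/2, 11, -17/2]] = [[3, 4, 6]].

6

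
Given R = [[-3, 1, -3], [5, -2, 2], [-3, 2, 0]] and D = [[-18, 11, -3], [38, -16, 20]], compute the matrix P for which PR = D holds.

Right-multiplying both sides by R⁻¹ gives P = DR⁻¹.
det R = -6, so R⁻¹ = [[2/3, 1, 2/3], [1, 3/2, 3/2], [-2/3, -1/2, -1/6]].
P = DR⁻¹ = [[-18, 11, -3], [38, -16, 20]] · [[2/3, 1, 2/3], [1, 3/2, 3/2], [-2/3, -1/2, -1/6]] = [[1, 0, 5], [-4, 4, -2]].

P = [[1, 0, 5], [-4, 4, -2]]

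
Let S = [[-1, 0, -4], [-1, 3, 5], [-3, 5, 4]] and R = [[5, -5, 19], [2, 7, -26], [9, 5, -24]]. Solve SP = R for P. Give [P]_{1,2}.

5

S is on the left of P, so left-multiply by S⁻¹: P = S⁻¹R.
S has determinant -3; S⁻¹ = [[13/3, 20/3, -4], [11/3, 16/3, -3], [-4/3, -5/3, 1]].
P = S⁻¹R = [[13/3, 20/3, -4], [11/3, 16/3, -3], [-4/3, -5/3, 1]] · [[5, -5, 19], [2, 7, -26], [9, 5, -24]] = [[-1, 5, 5], [2, 4, 3], [-1, 0, -6]].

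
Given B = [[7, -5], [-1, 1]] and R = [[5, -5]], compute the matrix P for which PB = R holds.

Since B sits to the right of P, P = RB⁻¹.
det B = 2, so B⁻¹ = [[1/2, 5/2], [1/2, 7/2]].
P = RB⁻¹ = [[5, -5]] · [[1/2, 5/2], [1/2, 7/2]] = [[0, -5]].

P = [[0, -5]]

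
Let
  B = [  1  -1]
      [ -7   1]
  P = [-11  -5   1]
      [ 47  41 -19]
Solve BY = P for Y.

B is on the left of Y, so left-multiply by B⁻¹: Y = B⁻¹P.
det B = -6, so B⁻¹ = [[-1/6, -1/6], [-7/6, -1/6]].
Y = B⁻¹P = [[-1/6, -1/6], [-7/6, -1/6]] · [[-11, -5, 1], [47, 41, -19]] = [[-6, -6, 3], [5, -1, 2]].

Y = [[-6, -6, 3], [5, -1, 2]]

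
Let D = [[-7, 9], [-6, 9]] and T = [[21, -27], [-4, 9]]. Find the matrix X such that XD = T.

D is on the right of X, so right-multiply by D⁻¹: X = TD⁻¹.
det D = -9; the adjugate gives D⁻¹ = [[-1, 1], [-2/3, 7/9]].
X = TD⁻¹ = [[21, -27], [-4, 9]] · [[-1, 1], [-2/3, 7/9]] = [[-3, 0], [-2, 3]].

X = [[-3, 0], [-2, 3]]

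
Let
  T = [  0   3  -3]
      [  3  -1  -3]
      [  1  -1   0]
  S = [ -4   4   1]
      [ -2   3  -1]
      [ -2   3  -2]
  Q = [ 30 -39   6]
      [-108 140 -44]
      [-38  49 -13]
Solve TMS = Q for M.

M = [[2, 2, 1], [-2, -3, -5], [-1, 0, -5]]

Left-multiply by T⁻¹ and right-multiply by S⁻¹: M = T⁻¹QS⁻¹.
det T = -3, so T⁻¹ = [[1, -1, 4], [1, -1, 3], [2/3, -1, 3]].
S has determinant 4; S⁻¹ = [[-3/4, 11/4, -7/4], [-1/2, 5/2, -3/2], [0, 1, -1]].
T⁻¹Q = [[-14, 17, -2], [24, -32, 11], [14, -19, 9]].
M = (T⁻¹Q)S⁻¹ = [[2, 2, 1], [-2, -3, -5], [-1, 0, -5]].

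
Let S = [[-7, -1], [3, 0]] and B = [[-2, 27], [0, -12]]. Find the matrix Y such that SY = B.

Y = [[0, -4], [2, 1]]

Since S multiplies Y on the left, Y = S⁻¹B.
det S = 3; the adjugate gives S⁻¹ = [[0, 1/3], [-1, -7/3]].
Y = S⁻¹B = [[0, 1/3], [-1, -7/3]] · [[-2, 27], [0, -12]] = [[0, -4], [2, 1]].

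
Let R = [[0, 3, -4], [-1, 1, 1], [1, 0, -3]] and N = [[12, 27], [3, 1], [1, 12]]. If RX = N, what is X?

Since R multiplies X on the left, X = R⁻¹N.
det R = -2; the adjugate gives R⁻¹ = [[3/2, -9/2, -7/2], [1, -2, -2], [1/2, -3/2, -3/2]].
X = R⁻¹N = [[3/2, -9/2, -7/2], [1, -2, -2], [1/2, -3/2, -3/2]] · [[12, 27], [3, 1], [1, 12]] = [[1, -6], [4, 1], [0, -6]].

X = [[1, -6], [4, 1], [0, -6]]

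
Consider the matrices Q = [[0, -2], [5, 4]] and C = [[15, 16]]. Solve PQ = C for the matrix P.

Q is on the right of P, so right-multiply by Q⁻¹: P = CQ⁻¹.
det Q = 10; the adjugate gives Q⁻¹ = [[2/5, 1/5], [-1/2, 0]].
P = CQ⁻¹ = [[15, 16]] · [[2/5, 1/5], [-1/2, 0]] = [[-2, 3]].

P = [[-2, 3]]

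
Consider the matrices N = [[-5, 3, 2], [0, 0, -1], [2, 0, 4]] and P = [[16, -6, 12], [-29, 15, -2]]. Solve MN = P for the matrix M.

M = [[-2, -4, 3], [5, 4, -2]]

Right-multiplying both sides by N⁻¹ gives M = PN⁻¹.
det N = -6, so N⁻¹ = [[0, 2, 1/2], [1/3, 4, 5/6], [0, -1, 0]].
M = PN⁻¹ = [[16, -6, 12], [-29, 15, -2]] · [[0, 2, 1/2], [1/3, 4, 5/6], [0, -1, 0]] = [[-2, -4, 3], [5, 4, -2]].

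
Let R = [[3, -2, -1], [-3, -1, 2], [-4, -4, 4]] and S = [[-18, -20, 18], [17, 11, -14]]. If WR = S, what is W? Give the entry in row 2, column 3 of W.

Since R sits to the right of W, W = SR⁻¹.
det R = -4; the adjugate gives R⁻¹ = [[-1, -3, 5/4], [-1, -2, 3/4], [-2, -5, 9/4]].
W = SR⁻¹ = [[-18, -20, 18], [17, 11, -14]] · [[-1, -3, 5/4], [-1, -2, 3/4], [-2, -5, 9/4]] = [[2, 4, 3], [0, -3, -2]].

-2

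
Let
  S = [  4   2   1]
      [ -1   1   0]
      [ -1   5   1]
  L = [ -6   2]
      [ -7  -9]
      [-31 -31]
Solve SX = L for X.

X = [[2, 3], [-5, -6], [-4, 2]]

Left-multiplying both sides by S⁻¹ gives X = S⁻¹L.
S has determinant 2; S⁻¹ = [[1/2, 3/2, -1/2], [1/2, 5/2, -1/2], [-2, -11, 3]].
X = S⁻¹L = [[1/2, 3/2, -1/2], [1/2, 5/2, -1/2], [-2, -11, 3]] · [[-6, 2], [-7, -9], [-31, -31]] = [[2, 3], [-5, -6], [-4, 2]].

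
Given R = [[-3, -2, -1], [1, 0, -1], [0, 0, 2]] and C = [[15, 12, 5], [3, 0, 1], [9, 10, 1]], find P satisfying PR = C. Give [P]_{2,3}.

Right-multiplying both sides by R⁻¹ gives P = CR⁻¹.
det R = 4, so R⁻¹ = [[0, 1, 1/2], [-1/2, -3/2, -1], [0, 0, 1/2]].
P = CR⁻¹ = [[15, 12, 5], [3, 0, 1], [9, 10, 1]] · [[0, 1, 1/2], [-1/2, -3/2, -1], [0, 0, 1/2]] = [[-6, -3, -2], [0, 3, 2], [-5, -6, -5]].

2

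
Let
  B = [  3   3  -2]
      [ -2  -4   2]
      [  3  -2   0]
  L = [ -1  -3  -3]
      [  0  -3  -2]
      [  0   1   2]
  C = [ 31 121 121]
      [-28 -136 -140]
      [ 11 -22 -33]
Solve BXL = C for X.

X = [[-5, 1, -4], [-2, -4, 5], [5, -1, -2]]

Left-multiply by B⁻¹ and right-multiply by L⁻¹: X = B⁻¹CL⁻¹.
B has determinant -2; B⁻¹ = [[-2, -2, 1], [-3, -3, 1], [-8, -15/2, 3]].
L has determinant 4; L⁻¹ = [[-1, 3/4, -3/4], [0, -1/2, -1/2], [0, 1/4, 3/4]].
B⁻¹C = [[5, 8, 5], [2, 23, 24], [-5, -14, -17]].
X = (B⁻¹C)L⁻¹ = [[-5, 1, -4], [-2, -4, 5], [5, -1, -2]].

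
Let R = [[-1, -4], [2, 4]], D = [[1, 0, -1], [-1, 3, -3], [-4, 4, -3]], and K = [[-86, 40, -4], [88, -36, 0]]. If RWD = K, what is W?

W = [[-2, 4, -2], [4, 3, -5]]

W = R⁻¹KD⁻¹ (apply R⁻¹ on the left and D⁻¹ on the right).
R has determinant 4; R⁻¹ = [[1, 1], [-1/2, -1/4]].
det D = -5; the adjugate gives D⁻¹ = [[-3/5, 4/5, -3/5], [-9/5, 7/5, -4/5], [-8/5, 4/5, -3/5]].
R⁻¹K = [[2, 4, -4], [21, -11, 2]].
W = (R⁻¹K)D⁻¹ = [[-2, 4, -2], [4, 3, -5]].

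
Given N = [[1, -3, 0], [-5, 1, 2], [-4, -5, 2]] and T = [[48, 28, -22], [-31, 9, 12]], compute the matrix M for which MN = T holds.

N is on the right of M, so right-multiply by N⁻¹: M = TN⁻¹.
det N = 6; the adjugate gives N⁻¹ = [[2, 1, -1], [1/3, 1/3, -1/3], [29/6, 17/6, -7/3]].
M = TN⁻¹ = [[48, 28, -22], [-31, 9, 12]] · [[2, 1, -1], [1/3, 1/3, -1/3], [29/6, 17/6, -7/3]] = [[-1, -5, -6], [-1, 6, 0]].

M = [[-1, -5, -6], [-1, 6, 0]]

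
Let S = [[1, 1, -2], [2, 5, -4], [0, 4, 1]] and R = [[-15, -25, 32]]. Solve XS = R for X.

X = [[-3, -6, 2]]

Right-multiplying both sides by S⁻¹ gives X = RS⁻¹.
S has determinant 3; S⁻¹ = [[7, -3, 2], [-2/3, 1/3, 0], [8/3, -4/3, 1]].
X = RS⁻¹ = [[-15, -25, 32]] · [[7, -3, 2], [-2/3, 1/3, 0], [8/3, -4/3, 1]] = [[-3, -6, 2]].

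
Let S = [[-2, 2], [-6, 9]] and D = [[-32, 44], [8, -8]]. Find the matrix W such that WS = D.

Right-multiplying both sides by S⁻¹ gives W = DS⁻¹.
det S = -6, so S⁻¹ = [[-3/2, 1/3], [-1, 1/3]].
W = DS⁻¹ = [[-32, 44], [8, -8]] · [[-3/2, 1/3], [-1, 1/3]] = [[4, 4], [-4, 0]].

W = [[4, 4], [-4, 0]]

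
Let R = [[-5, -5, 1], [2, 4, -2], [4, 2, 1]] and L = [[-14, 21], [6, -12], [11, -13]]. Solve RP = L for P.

P = [[2, -3], [1, -1], [1, 1]]

Left-multiplying both sides by R⁻¹ gives P = R⁻¹L.
det R = -2, so R⁻¹ = [[-4, -7/2, -3], [5, 9/2, 4], [6, 5, 5]].
P = R⁻¹L = [[-4, -7/2, -3], [5, 9/2, 4], [6, 5, 5]] · [[-14, 21], [6, -12], [11, -13]] = [[2, -3], [1, -1], [1, 1]].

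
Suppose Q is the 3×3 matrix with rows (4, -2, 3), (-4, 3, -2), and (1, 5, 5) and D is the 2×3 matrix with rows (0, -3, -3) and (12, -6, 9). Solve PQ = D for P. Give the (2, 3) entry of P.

Q is on the right of P, so right-multiply by Q⁻¹: P = DQ⁻¹.
det Q = -5, so Q⁻¹ = [[-5, -5, 1], [-18/5, -17/5, 4/5], [23/5, 22/5, -4/5]].
P = DQ⁻¹ = [[0, -3, -3], [12, -6, 9]] · [[-5, -5, 1], [-18/5, -17/5, 4/5], [23/5, 22/5, -4/5]] = [[-3, -3, 0], [3, 0, 0]].

0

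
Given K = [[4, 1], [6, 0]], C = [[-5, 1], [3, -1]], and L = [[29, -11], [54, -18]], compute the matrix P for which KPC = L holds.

Left-multiply by K⁻¹ and right-multiply by C⁻¹: P = K⁻¹LC⁻¹.
det K = -6, so K⁻¹ = [[0, 1/6], [1, -2/3]].
C has determinant 2; C⁻¹ = [[-1/2, -1/2], [-3/2, -5/2]].
K⁻¹L = [[9, -3], [-7, 1]].
P = (K⁻¹L)C⁻¹ = [[0, 3], [2, 1]].

P = [[0, 3], [2, 1]]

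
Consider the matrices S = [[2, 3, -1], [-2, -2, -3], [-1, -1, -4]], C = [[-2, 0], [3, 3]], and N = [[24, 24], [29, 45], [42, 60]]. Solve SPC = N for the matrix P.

Isolating P: multiply by S⁻¹ from the left and C⁻¹ from the right, so P = S⁻¹NC⁻¹.
S has determinant -5; S⁻¹ = [[-1, -13/5, 11/5], [1, 9/5, -8/5], [0, 1/5, -2/5]].
det C = -6; the adjugate gives C⁻¹ = [[-1/2, 0], [1/2, 1/3]].
S⁻¹N = [[-7, -9], [9, 9], [-11, -15]].
P = (S⁻¹N)C⁻¹ = [[-1, -3], [0, 3], [-2, -5]].

P = [[-1, -3], [0, 3], [-2, -5]]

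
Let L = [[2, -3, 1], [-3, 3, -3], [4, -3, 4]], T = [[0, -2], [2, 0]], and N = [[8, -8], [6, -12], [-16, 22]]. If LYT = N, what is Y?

Isolating Y: multiply by L⁻¹ from the left and T⁻¹ from the right, so Y = L⁻¹NT⁻¹.
det L = 3; the adjugate gives L⁻¹ = [[1, 3, 2], [0, 4/3, 1], [-1, -2, -1]].
det T = 4; the adjugate gives T⁻¹ = [[0, 1/2], [-1/2, 0]].
L⁻¹N = [[-6, 0], [-8, 6], [-4, 10]].
Y = (L⁻¹N)T⁻¹ = [[0, -3], [-3, -4], [-5, -2]].

Y = [[0, -3], [-3, -4], [-5, -2]]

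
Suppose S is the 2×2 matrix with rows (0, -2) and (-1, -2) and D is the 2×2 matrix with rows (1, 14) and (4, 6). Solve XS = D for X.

Since S sits to the right of X, X = DS⁻¹.
det S = -2, so S⁻¹ = [[1, -1], [-1/2, 0]].
X = DS⁻¹ = [[1, 14], [4, 6]] · [[1, -1], [-1/2, 0]] = [[-6, -1], [1, -4]].

X = [[-6, -1], [1, -4]]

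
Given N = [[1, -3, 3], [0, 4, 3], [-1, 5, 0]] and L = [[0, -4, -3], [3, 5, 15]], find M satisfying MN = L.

M = [[0, -1, 0], [0, 5, -3]]

Right-multiplying both sides by N⁻¹ gives M = LN⁻¹.
N has determinant 6; N⁻¹ = [[-5/2, 5/2, -7/2], [-1/2, 1/2, -1/2], [2/3, -1/3, 2/3]].
M = LN⁻¹ = [[0, -4, -3], [3, 5, 15]] · [[-5/2, 5/2, -7/2], [-1/2, 1/2, -1/2], [2/3, -1/3, 2/3]] = [[0, -1, 0], [0, 5, -3]].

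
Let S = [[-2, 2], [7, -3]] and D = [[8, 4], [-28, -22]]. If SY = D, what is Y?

Left-multiplying both sides by S⁻¹ gives Y = S⁻¹D.
det S = -8, so S⁻¹ = [[3/8, 1/4], [7/8, 1/4]].
Y = S⁻¹D = [[3/8, 1/4], [7/8, 1/4]] · [[8, 4], [-28, -22]] = [[-4, -4], [0, -2]].

Y = [[-4, -4], [0, -2]]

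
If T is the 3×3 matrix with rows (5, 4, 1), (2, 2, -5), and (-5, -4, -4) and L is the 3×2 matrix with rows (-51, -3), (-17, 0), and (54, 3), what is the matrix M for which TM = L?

T is on the left of M, so left-multiply by T⁻¹: M = T⁻¹L.
det T = -6; the adjugate gives T⁻¹ = [[14/3, -2, 11/3], [-11/2, 5/2, -9/2], [-1/3, 0, -1/3]].
M = T⁻¹L = [[14/3, -2, 11/3], [-11/2, 5/2, -9/2], [-1/3, 0, -1/3]] · [[-51, -3], [-17, 0], [54, 3]] = [[-6, -3], [-5, 3], [-1, 0]].

M = [[-6, -3], [-5, 3], [-1, 0]]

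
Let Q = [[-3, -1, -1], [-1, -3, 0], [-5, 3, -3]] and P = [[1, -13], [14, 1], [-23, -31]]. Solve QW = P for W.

W = [[1, 5], [-5, -2], [1, 0]]

Since Q multiplies W on the left, W = Q⁻¹P.
det Q = -6; the adjugate gives Q⁻¹ = [[-3/2, 1, 1/2], [1/2, -2/3, -1/6], [3, -7/3, -4/3]].
W = Q⁻¹P = [[-3/2, 1, 1/2], [1/2, -2/3, -1/6], [3, -7/3, -4/3]] · [[1, -13], [14, 1], [-23, -31]] = [[1, 5], [-5, -2], [1, 0]].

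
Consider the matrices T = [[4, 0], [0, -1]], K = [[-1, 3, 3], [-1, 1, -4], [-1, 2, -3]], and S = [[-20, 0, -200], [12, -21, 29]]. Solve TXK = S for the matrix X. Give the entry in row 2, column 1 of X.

2

X = T⁻¹SK⁻¹ (apply T⁻¹ on the left and K⁻¹ on the right).
det T = -4, so T⁻¹ = [[1/4, 0], [0, -1]].
K has determinant -5; K⁻¹ = [[-1, -3, 3], [-1/5, -6/5, 7/5], [1/5, 1/5, -2/5]].
T⁻¹S = [[-5, 0, -50], [-12, 21, -29]].
X = (T⁻¹S)K⁻¹ = [[-5, 5, 5], [2, 5, 5]].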